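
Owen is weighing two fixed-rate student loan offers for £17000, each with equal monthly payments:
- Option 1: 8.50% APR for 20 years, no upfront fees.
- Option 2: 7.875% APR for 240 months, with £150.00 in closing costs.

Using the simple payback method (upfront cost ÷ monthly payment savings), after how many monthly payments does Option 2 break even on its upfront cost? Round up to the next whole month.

23 months

Option 1: at 8.50% the monthly rate is 0.0070833, so the payment is 17,000 × 0.0070833 / (1 − 1.0070833^−240) = £147.53.
Option 2: monthly rate = 7.875%/12 = 0.0065625; payment = 17,000 × 0.0065625 / (1 − (1+0.0065625)^−240) = £140.88.
Monthly savings = £147.53 − £140.88 = £6.65.
Break-even = £150.00 / £6.65 = 22.56 → 23 months.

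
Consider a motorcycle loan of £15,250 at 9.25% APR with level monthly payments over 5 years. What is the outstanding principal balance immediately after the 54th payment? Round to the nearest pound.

With monthly rate i = 9.25%/12 = 0.0077083, the balance after k of n payments is P · [(1+i)^n − (1+i)^k] / [(1+i)^n − 1].
(1+0.0077083)^60 = 1.58522532 and (1+0.0077083)^54 = 1.51384671, so the balance is 15,250 × (1.58522532 − 1.51384671) / (1.58522532 − 1) = £1,860.01.

£1,860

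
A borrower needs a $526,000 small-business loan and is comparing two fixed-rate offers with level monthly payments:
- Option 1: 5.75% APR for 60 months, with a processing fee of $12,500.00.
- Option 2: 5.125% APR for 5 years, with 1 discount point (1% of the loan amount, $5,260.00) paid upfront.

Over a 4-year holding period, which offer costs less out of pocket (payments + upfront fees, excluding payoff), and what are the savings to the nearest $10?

Option 2 by $14,520

Option 1: monthly rate = 5.75%/12 = 0.0047917; payment = 526,000 × 0.0047917 / (1 − (1+0.0047917)^−60) = $10,108.02.
Option 2: at 5.125% the monthly rate is 0.0042708, so the payment is 526,000 × 0.0042708 / (1 − 1.0042708^−60) = $9,956.42.
Over 48 months: Option 1 costs 48 × $10,108.02 + $12,500.00 = $497,684.96; Option 2 costs 48 × $9,956.42 + $5,260.00 = $483,168.16.
Option 2 is cheaper by $497,684.96 − $483,168.16 = $14,516.80.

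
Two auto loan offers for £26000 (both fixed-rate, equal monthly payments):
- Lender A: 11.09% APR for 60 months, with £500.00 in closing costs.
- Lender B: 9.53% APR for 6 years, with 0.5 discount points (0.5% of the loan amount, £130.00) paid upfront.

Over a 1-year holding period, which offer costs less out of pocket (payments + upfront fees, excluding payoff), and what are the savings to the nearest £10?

Lender A: monthly rate = 11.09%/12 = 0.0092417; payment = 26,000 × 0.0092417 / (1 − (1+0.0092417)^−60) = £566.47.
Lender B: monthly rate = 9.53%/12 = 0.0079417; payment = 26,000 × 0.0079417 / (1 − (1+0.0079417)^−72) = £475.53.
Over 12 months: Lender A costs 12 × £566.47 + £500.00 = £7,297.64; Lender B costs 12 × £475.53 + £130.00 = £5,836.36.
Lender B is cheaper by £7,297.64 − £5,836.36 = £1,461.28.

Lender B by £1,460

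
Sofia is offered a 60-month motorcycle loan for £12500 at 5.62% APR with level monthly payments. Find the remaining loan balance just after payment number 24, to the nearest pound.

With monthly rate i = 5.62%/12 = 0.0046833, the balance after k of n payments is P · [(1+i)^n − (1+i)^k] / [(1+i)^n − 1].
(1+0.0046833)^60 = 1.32358510 and (1+0.0046833)^24 = 1.11866680, so the balance is 12,500 × (1.32358510 − 1.11866680) / (1.32358510 − 1) = £7,915.94.

£7,916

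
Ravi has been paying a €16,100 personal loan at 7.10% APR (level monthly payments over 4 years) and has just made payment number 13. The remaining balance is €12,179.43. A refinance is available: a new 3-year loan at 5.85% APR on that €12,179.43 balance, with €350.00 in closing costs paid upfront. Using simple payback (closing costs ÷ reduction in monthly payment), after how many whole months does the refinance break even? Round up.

Current payment = 16,100 × 7.1%/12 / (1 − (1+0.0059167)^−48) = €386.28.
Refinanced payment = 12,179.43 × 0.0048750 / (1 − (1+0.0048750)^−36) = €369.69.
Monthly savings = €386.28 − €369.69 = €16.59.
Break-even = €350.00 / €16.59 = 21.10 → 22 months.

22 months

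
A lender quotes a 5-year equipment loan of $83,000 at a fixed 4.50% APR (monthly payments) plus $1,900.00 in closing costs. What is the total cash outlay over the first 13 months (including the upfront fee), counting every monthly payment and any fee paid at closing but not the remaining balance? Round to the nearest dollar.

$22,016

Monthly rate = 4.5%/12 = 0.0037500; payment = 83,000 × 0.0037500 / (1 − (1+0.0037500)^−60) = $1,547.37.
Total outlay = 13 × $1,547.37 + $1,900.00 = $22,015.81.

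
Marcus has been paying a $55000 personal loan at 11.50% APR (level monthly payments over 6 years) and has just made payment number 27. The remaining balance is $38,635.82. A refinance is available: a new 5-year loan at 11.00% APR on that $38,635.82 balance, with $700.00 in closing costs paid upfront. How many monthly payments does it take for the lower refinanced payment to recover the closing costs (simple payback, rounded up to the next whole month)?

4 months

Current payment = 55,000 × 11.5%/12 / (1 − (1+0.0095833)^−72) = $1,061.01.
Refinanced payment = 38,635.82 × 0.0091667 / (1 − (1+0.0091667)^−60) = $840.04.
Monthly savings = $1,061.01 − $840.04 = $220.97.
Break-even = $700.00 / $220.97 = 3.17 → 4 months.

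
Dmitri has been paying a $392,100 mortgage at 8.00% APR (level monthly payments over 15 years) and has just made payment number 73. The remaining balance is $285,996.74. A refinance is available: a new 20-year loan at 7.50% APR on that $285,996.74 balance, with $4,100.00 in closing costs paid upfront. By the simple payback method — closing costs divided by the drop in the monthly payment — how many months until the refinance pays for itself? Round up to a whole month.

Current payment = 392,100 × 8%/12 / (1 − (1+0.0066667)^−180) = $3,747.11.
Refinanced payment = 285,996.74 × 0.0062500 / (1 − (1+0.0062500)^−240) = $2,303.97.
Monthly savings = $3,747.11 − $2,303.97 = $1,443.14.
Break-even = $4,100.00 / $1,443.14 = 2.84 → 3 months.

3 months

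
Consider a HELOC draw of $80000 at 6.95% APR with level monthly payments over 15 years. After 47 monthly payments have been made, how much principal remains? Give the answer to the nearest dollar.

$66,352

With monthly rate i = 6.95%/12 = 0.0057917, the balance after k of n payments is P · [(1+i)^n − (1+i)^k] / [(1+i)^n − 1].
(1+0.0057917)^180 = 2.82778212 and (1+0.0057917)^47 = 1.31182998, so the balance is 80,000 × (2.82778212 − 1.31182998) / (2.82778212 − 1) = $66,351.55.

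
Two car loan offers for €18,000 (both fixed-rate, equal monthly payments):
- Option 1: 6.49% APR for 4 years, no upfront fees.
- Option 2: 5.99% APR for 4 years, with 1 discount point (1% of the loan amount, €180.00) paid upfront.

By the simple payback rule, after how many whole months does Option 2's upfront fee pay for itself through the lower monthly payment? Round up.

Option 1: monthly rate = 6.49%/12 = 0.0054083; payment = 18,000 × 0.0054083 / (1 − (1+0.0054083)^−48) = €426.79.
Option 2: at 5.99% the monthly rate is 0.0049917, so the payment is 18,000 × 0.0049917 / (1 − 1.0049917^−48) = €422.65.
Monthly savings = €426.79 − €422.65 = €4.14.
Break-even = €180.00 / €4.14 = 43.48 → 44 months.

44 months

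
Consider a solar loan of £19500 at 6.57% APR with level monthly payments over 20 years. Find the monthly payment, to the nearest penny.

£146.19

Monthly rate = 6.57%/12 = 0.0054750; payment = 19,500 × 0.0054750 / (1 − (1+0.0054750)^−240) = £146.19.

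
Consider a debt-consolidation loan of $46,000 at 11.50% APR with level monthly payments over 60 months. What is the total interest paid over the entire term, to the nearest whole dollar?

Monthly rate = 11.5%/12 = 0.0095833; payment = 46,000 × 0.0095833 / (1 − (1+0.0095833)^−60) = $1,011.66.
Total paid = 60 × $1,011.66 = $60,699.60; interest = $60,699.60 − $46,000 = $14,699.60.

$14,700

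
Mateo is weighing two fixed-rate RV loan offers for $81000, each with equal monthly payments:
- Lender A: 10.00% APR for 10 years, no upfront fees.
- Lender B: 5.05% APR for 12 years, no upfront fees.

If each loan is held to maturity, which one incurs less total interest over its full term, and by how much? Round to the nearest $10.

Lender A: monthly rate = 10%/12 = 0.0083333; payment = 81,000 × 0.0083333 / (1 − (1+0.0083333)^−120) = $1,070.42.
Total interest on Lender A = 120 × $1,070.42 − $81,000 = $47,450.40.
Lender B: at 5.05% the monthly rate is 0.0042083, so the payment is 81,000 × 0.0042083 / (1 − 1.0042083^−144) = $751.19.
Total interest on Lender B = 144 × $751.19 − $81,000 = $27,171.36.
Lender B is lower by $20,279.04.

Lender B by $20,280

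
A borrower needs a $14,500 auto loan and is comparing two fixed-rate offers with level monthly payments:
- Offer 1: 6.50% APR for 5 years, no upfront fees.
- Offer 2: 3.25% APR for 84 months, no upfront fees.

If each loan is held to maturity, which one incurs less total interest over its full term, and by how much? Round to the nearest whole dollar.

Offer 1: monthly rate = 6.5%/12 = 0.0054167; payment = 14,500 × 0.0054167 / (1 − (1+0.0054167)^−60) = $283.71.
Total interest on Offer 1 = 60 × $283.71 − $14,500 = $2,522.60.
Offer 2: at 3.25% the monthly rate is 0.0027083, so the payment is 14,500 × 0.0027083 / (1 − 1.0027083^−84) = $193.23.
Total interest on Offer 2 = 84 × $193.23 − $14,500 = $1,731.32.
Offer 2 is lower by $791.28.

Offer 2 by $791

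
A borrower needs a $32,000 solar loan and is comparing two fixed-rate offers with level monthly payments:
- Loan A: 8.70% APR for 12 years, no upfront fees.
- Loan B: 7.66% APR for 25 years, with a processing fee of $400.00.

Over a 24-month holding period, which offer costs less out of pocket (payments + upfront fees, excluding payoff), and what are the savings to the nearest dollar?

Loan A: at 8.70% the monthly rate is 0.0072500, so the payment is 32,000 × 0.0072500 / (1 − 1.0072500^−144) = $358.78.
Loan B: at 7.66% the monthly rate is 0.0063833, so the payment is 32,000 × 0.0063833 / (1 − 1.0063833^−300) = $239.82.
Over 24 months: Loan A costs 24 × $358.78 = $8,610.72; Loan B costs 24 × $239.82 + $400.00 = $6,155.68.
Loan B is cheaper by $8,610.72 − $6,155.68 = $2,455.04.

Loan B by $2,455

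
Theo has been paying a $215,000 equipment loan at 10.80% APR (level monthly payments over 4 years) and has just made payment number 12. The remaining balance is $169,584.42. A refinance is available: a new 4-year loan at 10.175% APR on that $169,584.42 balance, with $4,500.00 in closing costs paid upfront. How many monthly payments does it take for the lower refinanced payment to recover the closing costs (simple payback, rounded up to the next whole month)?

4 months

Current payment = 215,000 × 10.8%/12 / (1 − (1+0.0090000)^−48) = $5,535.93.
Refinanced payment = 169,584.42 × 0.0084792 / (1 − (1+0.0084792)^−48) = $4,315.37.
Monthly savings = $5,535.93 − $4,315.37 = $1,220.56.
Break-even = $4,500.00 / $1,220.56 = 3.69 → 4 months.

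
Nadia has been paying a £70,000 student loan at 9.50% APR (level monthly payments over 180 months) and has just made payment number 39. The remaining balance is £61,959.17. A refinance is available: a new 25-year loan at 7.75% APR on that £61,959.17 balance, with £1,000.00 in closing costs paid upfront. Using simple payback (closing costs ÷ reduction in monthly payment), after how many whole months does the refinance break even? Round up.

4 months

Current payment = 70,000 × 9.5%/12 / (1 − (1+0.0079167)^−180) = £730.96.
Refinanced payment = 61,959.17 × 0.0064583 / (1 − (1+0.0064583)^−300) = £468.00.
Monthly savings = £730.96 − £468.00 = £262.96.
Break-even = £1,000.00 / £262.96 = 3.80 → 4 months.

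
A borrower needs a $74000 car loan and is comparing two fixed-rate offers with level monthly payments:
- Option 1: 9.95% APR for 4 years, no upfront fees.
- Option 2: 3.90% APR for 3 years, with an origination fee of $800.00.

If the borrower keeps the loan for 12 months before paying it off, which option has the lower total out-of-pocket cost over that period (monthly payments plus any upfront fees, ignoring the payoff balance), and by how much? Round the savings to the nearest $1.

Option 1: monthly rate = 9.95%/12 = 0.0082917; payment = 74,000 × 0.0082917 / (1 − (1+0.0082917)^−48) = $1,875.05.
Option 2: at 3.90% the monthly rate is 0.0032500, so the payment is 74,000 × 0.0032500 / (1 − 1.0032500^−36) = $2,181.48.
Over 12 months: Option 1 costs 12 × $1,875.05 = $22,500.60; Option 2 costs 12 × $2,181.48 + $800.00 = $26,977.76.
Option 1 is cheaper by $26,977.76 − $22,500.60 = $4,477.16.

Option 1 by $4,477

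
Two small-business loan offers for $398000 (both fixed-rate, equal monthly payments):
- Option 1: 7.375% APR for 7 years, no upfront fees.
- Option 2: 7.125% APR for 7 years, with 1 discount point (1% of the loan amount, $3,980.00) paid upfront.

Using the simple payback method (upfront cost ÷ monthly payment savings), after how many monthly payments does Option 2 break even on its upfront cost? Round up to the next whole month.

82 months

Option 1: monthly rate = 7.375%/12 = 0.0061458; payment = 398,000 × 0.0061458 / (1 − (1+0.0061458)^−84) = $6,080.11.
Option 2: monthly rate = 7.125%/12 = 0.0059375; payment = 398,000 × 0.0059375 / (1 − (1+0.0059375)^−84) = $6,031.24.
Monthly savings = $6,080.11 − $6,031.24 = $48.87.
Break-even = $3,980.00 / $48.87 = 81.44 → 82 months.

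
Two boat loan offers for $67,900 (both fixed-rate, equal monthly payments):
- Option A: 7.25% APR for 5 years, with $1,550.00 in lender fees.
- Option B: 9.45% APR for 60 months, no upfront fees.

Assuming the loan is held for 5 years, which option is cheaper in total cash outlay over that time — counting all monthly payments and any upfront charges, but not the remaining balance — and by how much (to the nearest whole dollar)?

Option A: monthly rate = 7.25%/12 = 0.0060417; payment = 67,900 × 0.0060417 / (1 − (1+0.0060417)^−60) = $1,352.52.
Option B: at 9.45% the monthly rate is 0.0078750, so the payment is 67,900 × 0.0078750 / (1 − 1.0078750^−60) = $1,424.37.
Over 60 months: Option A costs 60 × $1,352.52 + $1,550.00 = $82,701.20; Option B costs 60 × $1,424.37 = $85,462.20.
Option A is cheaper by $85,462.20 − $82,701.20 = $2,761.00.

Option A by $2,761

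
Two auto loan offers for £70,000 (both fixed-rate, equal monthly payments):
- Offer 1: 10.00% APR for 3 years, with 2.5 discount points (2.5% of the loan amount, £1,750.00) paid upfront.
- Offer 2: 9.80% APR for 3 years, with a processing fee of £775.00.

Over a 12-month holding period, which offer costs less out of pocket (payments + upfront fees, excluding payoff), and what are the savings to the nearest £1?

Offer 1: at 10.00% the monthly rate is 0.0083333, so the payment is 70,000 × 0.0083333 / (1 − 1.0083333^−36) = £2,258.70.
Offer 2: at 9.80% the monthly rate is 0.0081667, so the payment is 70,000 × 0.0081667 / (1 − 1.0081667^−36) = £2,252.14.
Over 12 months: Offer 1 costs 12 × £2,258.70 + £1,750.00 = £28,854.40; Offer 2 costs 12 × £2,252.14 + £775.00 = £27,800.68.
Offer 2 is cheaper by £28,854.40 − £27,800.68 = £1,053.72.

Offer 2 by £1,054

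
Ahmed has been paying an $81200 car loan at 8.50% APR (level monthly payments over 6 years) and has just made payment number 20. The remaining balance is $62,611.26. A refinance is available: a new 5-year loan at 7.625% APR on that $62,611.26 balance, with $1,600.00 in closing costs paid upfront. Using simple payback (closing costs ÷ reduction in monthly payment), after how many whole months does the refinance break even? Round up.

Current payment = 81,200 × 8.5%/12 / (1 − (1+0.0070833)^−72) = $1,443.60.
Refinanced payment = 62,611.26 × 0.0063542 / (1 − (1+0.0063542)^−60) = $1,258.32.
Monthly savings = $1,443.60 − $1,258.32 = $185.28.
Break-even = $1,600.00 / $185.28 = 8.64 → 9 months.

9 months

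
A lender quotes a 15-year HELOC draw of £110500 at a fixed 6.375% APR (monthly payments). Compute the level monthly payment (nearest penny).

£955.00

Monthly rate = 6.375%/12 = 0.0053125; payment = 110,500 × 0.0053125 / (1 − (1+0.0053125)^−180) = £955.00.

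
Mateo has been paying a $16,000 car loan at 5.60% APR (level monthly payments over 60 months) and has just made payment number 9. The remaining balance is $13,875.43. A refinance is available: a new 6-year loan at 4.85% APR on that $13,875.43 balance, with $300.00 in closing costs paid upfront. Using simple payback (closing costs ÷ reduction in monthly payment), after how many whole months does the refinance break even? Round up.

Current payment = 16,000 × 5.6%/12 / (1 − (1+0.0046667)^−60) = $306.36.
Refinanced payment = 13,875.43 × 0.0040417 / (1 − (1+0.0040417)^−72) = $222.50.
Monthly savings = $306.36 − $222.50 = $83.86.
Break-even = $300.00 / $83.86 = 3.58 → 4 months.

4 months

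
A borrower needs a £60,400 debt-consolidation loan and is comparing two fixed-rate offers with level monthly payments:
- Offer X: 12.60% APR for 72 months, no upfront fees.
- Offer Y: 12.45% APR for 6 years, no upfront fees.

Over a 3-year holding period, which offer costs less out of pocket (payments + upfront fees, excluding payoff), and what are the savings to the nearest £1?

Offer Y by £171

Offer X: at 12.60% the monthly rate is 0.0105000, so the payment is 60,400 × 0.0105000 / (1 − 1.0105000^−72) = £1,199.76.
Offer Y: monthly rate = 12.45%/12 = 0.0103750; payment = 60,400 × 0.0103750 / (1 − (1+0.0103750)^−72) = £1,195.01.
Over 36 months: Offer X costs 36 × £1,199.76 = £43,191.36; Offer Y costs 36 × £1,195.01 = £43,020.36.
Offer Y is cheaper by £43,191.36 − £43,020.36 = £171.00.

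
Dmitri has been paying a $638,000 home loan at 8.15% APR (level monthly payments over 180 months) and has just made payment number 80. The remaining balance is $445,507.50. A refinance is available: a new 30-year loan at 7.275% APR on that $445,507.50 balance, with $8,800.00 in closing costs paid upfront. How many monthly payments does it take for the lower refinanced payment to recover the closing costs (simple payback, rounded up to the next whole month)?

Current payment = 638,000 × 8.15%/12 / (1 − (1+0.0067917)^−180) = $6,152.44.
Refinanced payment = 445,507.50 × 0.0060625 / (1 − (1+0.0060625)^−360) = $3,046.70.
Monthly savings = $6,152.44 − $3,046.70 = $3,105.74.
Break-even = $8,800.00 / $3,105.74 = 2.83 → 3 months.

3 months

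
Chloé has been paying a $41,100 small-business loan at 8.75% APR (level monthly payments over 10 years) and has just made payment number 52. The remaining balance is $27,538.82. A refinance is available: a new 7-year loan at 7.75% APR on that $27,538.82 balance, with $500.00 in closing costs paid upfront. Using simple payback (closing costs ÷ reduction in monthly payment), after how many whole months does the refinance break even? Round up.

6 months

Current payment = 41,100 × 8.75%/12 / (1 − (1+0.0072917)^−120) = $515.09.
Refinanced payment = 27,538.82 × 0.0064583 / (1 − (1+0.0064583)^−84) = $425.80.
Monthly savings = $515.09 − $425.80 = $89.29.
Break-even = $500.00 / $89.29 = 5.60 → 6 months.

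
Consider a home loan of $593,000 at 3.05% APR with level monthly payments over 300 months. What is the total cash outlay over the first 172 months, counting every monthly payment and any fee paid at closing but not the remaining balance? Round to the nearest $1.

$486,333

At 3.05% the monthly rate is 0.0025417, so the payment is 593,000 × 0.0025417 / (1 − 1.0025417^−300) = $2,827.52.
Total outlay = 172 × $2,827.52 = $486,333.44.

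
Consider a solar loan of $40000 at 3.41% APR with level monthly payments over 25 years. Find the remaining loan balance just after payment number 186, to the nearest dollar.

With monthly rate i = 3.41%/12 = 0.0028417, the balance after k of n payments is P · [(1+i)^n − (1+i)^k] / [(1+i)^n − 1].
(1+0.0028417)^300 = 2.34266936 and (1+0.0028417)^186 = 1.69519951, so the balance is 40,000 × (2.34266936 − 1.69519951) / (2.34266936 − 1) = $19,289.03.

$19,289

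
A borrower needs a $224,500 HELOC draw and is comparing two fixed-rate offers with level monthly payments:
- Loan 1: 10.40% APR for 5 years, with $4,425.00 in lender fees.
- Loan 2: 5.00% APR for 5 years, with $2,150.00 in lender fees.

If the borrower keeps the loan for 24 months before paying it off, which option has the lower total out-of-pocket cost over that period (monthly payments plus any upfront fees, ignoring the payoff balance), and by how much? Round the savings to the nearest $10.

Loan 2 by $16,140

Loan 1: at 10.40% the monthly rate is 0.0086667, so the payment is 224,500 × 0.0086667 / (1 − 1.0086667^−60) = $4,814.27.
Loan 2: at 5.00% the monthly rate is 0.0041667, so the payment is 224,500 × 0.0041667 / (1 − 1.0041667^−60) = $4,236.59.
Over 24 months: Loan 1 costs 24 × $4,814.27 + $4,425.00 = $119,967.48; Loan 2 costs 24 × $4,236.59 + $2,150.00 = $103,828.16.
Loan 2 is cheaper by $119,967.48 − $103,828.16 = $16,139.32.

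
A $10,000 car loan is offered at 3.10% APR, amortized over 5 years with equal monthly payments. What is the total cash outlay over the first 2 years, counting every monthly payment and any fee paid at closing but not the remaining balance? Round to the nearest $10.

At 3.10% the monthly rate is 0.0025833, so the payment is 10,000 × 0.0025833 / (1 − 1.0025833^−60) = $180.13.
Total outlay = 24 × $180.13 = $4,323.12.

$4,320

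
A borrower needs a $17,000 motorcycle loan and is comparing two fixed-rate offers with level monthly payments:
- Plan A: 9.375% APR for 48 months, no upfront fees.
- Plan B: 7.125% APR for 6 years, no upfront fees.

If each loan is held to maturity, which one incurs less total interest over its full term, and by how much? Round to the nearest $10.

Plan A by $490

Plan A: at 9.375% the monthly rate is 0.0078125, so the payment is 17,000 × 0.0078125 / (1 − 1.0078125^−48) = $426.08.
Total interest on Plan A = 48 × $426.08 − $17,000 = $3,451.84.
Plan B: at 7.125% the monthly rate is 0.0059375, so the payment is 17,000 × 0.0059375 / (1 − 1.0059375^−72) = $290.85.
Total interest on Plan B = 72 × $290.85 − $17,000 = $3,941.20.
Plan A is lower by $489.36.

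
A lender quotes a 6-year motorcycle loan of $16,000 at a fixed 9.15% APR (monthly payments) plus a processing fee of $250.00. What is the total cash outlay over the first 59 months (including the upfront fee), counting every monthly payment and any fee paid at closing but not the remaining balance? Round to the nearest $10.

$17,340

At 9.15% the monthly rate is 0.0076250, so the payment is 16,000 × 0.0076250 / (1 − 1.0076250^−72) = $289.60.
Total outlay = 59 × $289.60 + $250.00 = $17,336.40.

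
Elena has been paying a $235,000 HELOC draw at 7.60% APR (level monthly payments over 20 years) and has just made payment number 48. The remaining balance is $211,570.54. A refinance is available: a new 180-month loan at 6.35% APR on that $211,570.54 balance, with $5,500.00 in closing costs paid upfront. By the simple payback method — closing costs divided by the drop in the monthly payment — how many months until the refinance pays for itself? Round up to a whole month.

Current payment = 235,000 × 7.6%/12 / (1 − (1+0.0063333)^−240) = $1,907.54.
Refinanced payment = 211,570.54 × 0.0052917 / (1 − (1+0.0052917)^−180) = $1,825.61.
Monthly savings = $1,907.54 − $1,825.61 = $81.93.
Break-even = $5,500.00 / $81.93 = 67.13 → 68 months.

68 months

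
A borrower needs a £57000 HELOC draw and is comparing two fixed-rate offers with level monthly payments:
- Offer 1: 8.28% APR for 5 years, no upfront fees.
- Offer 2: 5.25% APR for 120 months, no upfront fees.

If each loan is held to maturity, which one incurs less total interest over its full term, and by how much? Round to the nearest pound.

Offer 1: monthly rate = 8.28%/12 = 0.0069000; payment = 57,000 × 0.0069000 / (1 − (1+0.0069000)^−60) = £1,163.41.
Total interest on Offer 1 = 60 × £1,163.41 − £57,000 = £12,804.60.
Offer 2: at 5.25% the monthly rate is 0.0043750, so the payment is 57,000 × 0.0043750 / (1 − 1.0043750^−120) = £611.56.
Total interest on Offer 2 = 120 × £611.56 − £57,000 = £16,387.20.
Offer 1 is lower by £3,582.60.

Offer 1 by £3,583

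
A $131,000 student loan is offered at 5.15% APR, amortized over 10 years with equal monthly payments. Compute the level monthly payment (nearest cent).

At 5.15% the monthly rate is 0.0042917, so the payment is 131,000 × 0.0042917 / (1 − 1.0042917^−120) = $1,399.08.

$1,399.08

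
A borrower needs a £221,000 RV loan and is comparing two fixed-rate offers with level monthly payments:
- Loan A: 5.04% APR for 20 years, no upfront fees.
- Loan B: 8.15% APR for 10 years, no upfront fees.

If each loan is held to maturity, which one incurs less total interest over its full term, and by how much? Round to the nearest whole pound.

Loan A: monthly rate = 5.04%/12 = 0.0042000; payment = 221,000 × 0.0042000 / (1 − (1+0.0042000)^−240) = £1,463.39.
Total interest on Loan A = 240 × £1,463.39 − £221,000 = £130,213.60.
Loan B: at 8.15% the monthly rate is 0.0067917, so the payment is 221,000 × 0.0067917 / (1 − 1.0067917^−120) = £2,698.89.
Total interest on Loan B = 120 × £2,698.89 − £221,000 = £102,866.80.
Loan B is lower by £27,346.80.

Loan B by £27,347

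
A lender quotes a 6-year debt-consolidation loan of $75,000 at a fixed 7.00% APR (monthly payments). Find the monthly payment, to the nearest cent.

Monthly rate = 7%/12 = 0.0058333; payment = 75,000 × 0.0058333 / (1 − (1+0.0058333)^−72) = $1,278.68.

$1,278.68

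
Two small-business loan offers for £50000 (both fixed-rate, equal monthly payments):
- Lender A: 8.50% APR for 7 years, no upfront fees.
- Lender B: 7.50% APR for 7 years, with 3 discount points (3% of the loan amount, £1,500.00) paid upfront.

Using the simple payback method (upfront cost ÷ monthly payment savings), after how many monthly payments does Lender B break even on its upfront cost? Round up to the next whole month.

Lender A: monthly rate = 8.5%/12 = 0.0070833; payment = 50,000 × 0.0070833 / (1 − (1+0.0070833)^−84) = £791.82.
Lender B: at 7.50% the monthly rate is 0.0062500, so the payment is 50,000 × 0.0062500 / (1 − 1.0062500^−84) = £766.91.
Monthly savings = £791.82 − £766.91 = £24.91.
Break-even = £1,500.00 / £24.91 = 60.22 → 61 months.

61 months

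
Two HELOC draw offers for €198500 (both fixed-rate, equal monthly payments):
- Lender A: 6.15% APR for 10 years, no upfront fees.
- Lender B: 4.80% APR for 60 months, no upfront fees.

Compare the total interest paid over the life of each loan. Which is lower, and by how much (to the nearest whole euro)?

Lender B by €42,582

Lender A: at 6.15% the monthly rate is 0.0051250, so the payment is 198,500 × 0.0051250 / (1 − 1.0051250^−120) = €2,218.74.
Total interest on Lender A = 120 × €2,218.74 − €198,500 = €67,748.80.
Lender B: monthly rate = 4.8%/12 = 0.0040000; payment = 198,500 × 0.0040000 / (1 − (1+0.0040000)^−60) = €3,727.78.
Total interest on Lender B = 60 × €3,727.78 − €198,500 = €25,166.80.
Lender B is lower by €42,582.00.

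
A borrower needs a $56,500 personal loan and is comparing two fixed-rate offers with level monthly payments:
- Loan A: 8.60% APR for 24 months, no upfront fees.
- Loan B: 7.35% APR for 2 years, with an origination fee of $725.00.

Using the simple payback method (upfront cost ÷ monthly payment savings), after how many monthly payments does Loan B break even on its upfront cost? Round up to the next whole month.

23 months

Loan A: at 8.60% the monthly rate is 0.0071667, so the payment is 56,500 × 0.0071667 / (1 − 1.0071667^−24) = $2,570.83.
Loan B: monthly rate = 7.35%/12 = 0.0061250; payment = 56,500 × 0.0061250 / (1 − (1+0.0061250)^−24) = $2,538.63.
Monthly savings = $2,570.83 − $2,538.63 = $32.20.
Break-even = $725.00 / $32.20 = 22.52 → 23 months.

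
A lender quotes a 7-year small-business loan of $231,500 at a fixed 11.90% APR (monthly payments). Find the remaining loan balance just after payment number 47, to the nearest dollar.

$125,670

With monthly rate i = 11.9%/12 = 0.0099167, the balance after k of n payments is P · [(1+i)^n − (1+i)^k] / [(1+i)^n − 1].
(1+0.0099167)^84 = 2.29079018 and (1+0.0099167)^47 = 1.59008505, so the balance is 231,500 × (2.29079018 − 1.59008505) / (2.29079018 − 1) = $125,669.72.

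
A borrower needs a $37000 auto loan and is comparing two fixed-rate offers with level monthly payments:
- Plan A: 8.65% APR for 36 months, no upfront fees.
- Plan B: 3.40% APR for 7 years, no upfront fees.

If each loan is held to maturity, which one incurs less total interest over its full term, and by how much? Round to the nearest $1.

Plan B by $511

Plan A: monthly rate = 8.65%/12 = 0.0072083; payment = 37,000 × 0.0072083 / (1 − (1+0.0072083)^−36) = $1,170.57.
Total interest on Plan A = 36 × $1,170.57 − $37,000 = $5,140.52.
Plan B: monthly rate = 3.4%/12 = 0.0028333; payment = 37,000 × 0.0028333 / (1 − (1+0.0028333)^−84) = $495.59.
Total interest on Plan B = 84 × $495.59 − $37,000 = $4,629.56.
Plan B is lower by $510.96.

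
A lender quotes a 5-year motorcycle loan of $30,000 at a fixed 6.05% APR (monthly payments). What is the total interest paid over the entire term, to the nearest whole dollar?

At 6.05% the monthly rate is 0.0050417, so the payment is 30,000 × 0.0050417 / (1 − 1.0050417^−60) = $580.68.
Total paid = 60 × $580.68 = $34,840.80; interest = $34,840.80 − $30,000 = $4,840.80.

$4,841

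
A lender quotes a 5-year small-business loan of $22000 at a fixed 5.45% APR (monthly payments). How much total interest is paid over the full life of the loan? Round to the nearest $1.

At 5.45% the monthly rate is 0.0045417, so the payment is 22,000 × 0.0045417 / (1 − 1.0045417^−60) = $419.72.
Total paid = 60 × $419.72 = $25,183.20; interest = $25,183.20 − $22,000 = $3,183.20.

$3,183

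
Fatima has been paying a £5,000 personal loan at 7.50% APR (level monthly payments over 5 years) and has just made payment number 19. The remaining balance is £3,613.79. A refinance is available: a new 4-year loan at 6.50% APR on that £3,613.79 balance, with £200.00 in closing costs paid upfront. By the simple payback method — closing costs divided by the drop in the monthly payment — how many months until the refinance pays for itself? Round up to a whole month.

Current payment = 5,000 × 7.5%/12 / (1 − (1+0.0062500)^−60) = £100.19.
Refinanced payment = 3,613.79 × 0.0054167 / (1 − (1+0.0054167)^−48) = £85.70.
Monthly savings = £100.19 − £85.70 = £14.49.
Break-even = £200.00 / £14.49 = 13.80 → 14 months.

14 months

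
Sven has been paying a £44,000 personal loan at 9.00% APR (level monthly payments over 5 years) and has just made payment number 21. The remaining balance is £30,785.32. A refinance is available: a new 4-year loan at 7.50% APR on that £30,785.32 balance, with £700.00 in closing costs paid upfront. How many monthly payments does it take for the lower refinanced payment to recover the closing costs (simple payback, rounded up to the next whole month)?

Current payment = 44,000 × 9%/12 / (1 − (1+0.0075000)^−60) = £913.37.
Refinanced payment = 30,785.32 × 0.0062500 / (1 − (1+0.0062500)^−48) = £744.36.
Monthly savings = £913.37 − £744.36 = £169.01.
Break-even = £700.00 / £169.01 = 4.14 → 5 months.

5 months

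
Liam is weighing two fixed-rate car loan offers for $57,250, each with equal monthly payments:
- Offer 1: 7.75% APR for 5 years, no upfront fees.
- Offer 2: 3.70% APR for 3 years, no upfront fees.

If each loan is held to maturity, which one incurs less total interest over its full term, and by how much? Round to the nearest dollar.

Offer 1: monthly rate = 7.75%/12 = 0.0064583; payment = 57,250 × 0.0064583 / (1 − (1+0.0064583)^−60) = $1,153.99.
Total interest on Offer 1 = 60 × $1,153.99 − $57,250 = $11,989.40.
Offer 2: at 3.70% the monthly rate is 0.0030833, so the payment is 57,250 × 0.0030833 / (1 − 1.0030833^−36) = $1,682.62.
Total interest on Offer 2 = 36 × $1,682.62 − $57,250 = $3,324.32.
Offer 2 is lower by $8,665.08.

Offer 2 by $8,665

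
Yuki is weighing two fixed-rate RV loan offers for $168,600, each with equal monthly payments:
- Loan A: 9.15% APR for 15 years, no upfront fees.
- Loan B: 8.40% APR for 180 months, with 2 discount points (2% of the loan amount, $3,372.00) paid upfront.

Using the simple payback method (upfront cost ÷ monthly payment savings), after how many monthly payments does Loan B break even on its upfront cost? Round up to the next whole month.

46 months

Loan A: monthly rate = 9.15%/12 = 0.0076250; payment = 168,600 × 0.0076250 / (1 − (1+0.0076250)^−180) = $1,725.13.
Loan B: monthly rate = 8.4%/12 = 0.0070000; payment = 168,600 × 0.0070000 / (1 − (1+0.0070000)^−180) = $1,650.40.
Monthly savings = $1,725.13 − $1,650.40 = $74.73.
Break-even = $3,372.00 / $74.73 = 45.12 → 46 months.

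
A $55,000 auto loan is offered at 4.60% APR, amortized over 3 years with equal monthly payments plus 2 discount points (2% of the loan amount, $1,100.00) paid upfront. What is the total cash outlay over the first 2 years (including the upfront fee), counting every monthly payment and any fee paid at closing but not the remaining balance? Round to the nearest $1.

$40,425

At 4.60% the monthly rate is 0.0038333, so the payment is 55,000 × 0.0038333 / (1 − 1.0038333^−36) = $1,638.54.
Total outlay = 24 × $1,638.54 + $1,100.00 = $40,424.96.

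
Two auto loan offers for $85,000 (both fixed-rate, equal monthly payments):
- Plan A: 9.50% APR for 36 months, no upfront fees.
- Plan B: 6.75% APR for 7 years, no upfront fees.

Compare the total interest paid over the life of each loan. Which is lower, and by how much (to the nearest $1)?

Plan A: monthly rate = 9.5%/12 = 0.0079167; payment = 85,000 × 0.0079167 / (1 − (1+0.0079167)^−36) = $2,722.80.
Total interest on Plan A = 36 × $2,722.80 − $85,000 = $13,020.80.
Plan B: at 6.75% the monthly rate is 0.0056250, so the payment is 85,000 × 0.0056250 / (1 − 1.0056250^−84) = $1,272.51.
Total interest on Plan B = 84 × $1,272.51 − $85,000 = $21,890.84.
Plan A is lower by $8,870.04.

Plan A by $8,870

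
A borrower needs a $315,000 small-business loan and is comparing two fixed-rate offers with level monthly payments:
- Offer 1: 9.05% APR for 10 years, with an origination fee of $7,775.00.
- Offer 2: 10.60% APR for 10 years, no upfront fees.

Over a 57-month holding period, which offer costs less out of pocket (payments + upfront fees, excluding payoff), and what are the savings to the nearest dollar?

Offer 1: monthly rate = 9.05%/12 = 0.0075417; payment = 315,000 × 0.0075417 / (1 − (1+0.0075417)^−120) = $3,998.82.
Offer 2: at 10.60% the monthly rate is 0.0088333, so the payment is 315,000 × 0.0088333 / (1 − 1.0088333^−120) = $4,268.11.
Over 57 months: Offer 1 costs 57 × $3,998.82 + $7,775.00 = $235,707.74; Offer 2 costs 57 × $4,268.11 = $243,282.27.
Offer 1 is cheaper by $243,282.27 − $235,707.74 = $7,574.53.

Offer 1 by $7,575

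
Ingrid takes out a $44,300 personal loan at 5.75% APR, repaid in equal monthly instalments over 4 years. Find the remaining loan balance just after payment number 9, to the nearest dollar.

With monthly rate i = 5.75%/12 = 0.0047917, the balance after k of n payments is P · [(1+i)^n − (1+i)^k] / [(1+i)^n − 1].
(1+0.0047917)^48 = 1.25790887 and (1+0.0047917)^9 = 1.04396087, so the balance is 44,300 × (1.25790887 − 1.04396087) / (1.25790887 − 1) = $36,749.01.

$36,749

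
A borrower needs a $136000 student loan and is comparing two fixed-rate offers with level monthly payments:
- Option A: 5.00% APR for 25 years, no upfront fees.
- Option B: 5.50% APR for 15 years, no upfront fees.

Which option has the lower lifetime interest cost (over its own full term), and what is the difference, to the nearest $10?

Option B by $38,490

Option A: monthly rate = 5%/12 = 0.0041667; payment = 136,000 × 0.0041667 / (1 − (1+0.0041667)^−300) = $795.04.
Total interest on Option A = 300 × $795.04 − $136,000 = $102,512.00.
Option B: monthly rate = 5.5%/12 = 0.0045833; payment = 136,000 × 0.0045833 / (1 − (1+0.0045833)^−180) = $1,111.23.
Total interest on Option B = 180 × $1,111.23 − $136,000 = $64,021.40.
Option B is lower by $38,490.60.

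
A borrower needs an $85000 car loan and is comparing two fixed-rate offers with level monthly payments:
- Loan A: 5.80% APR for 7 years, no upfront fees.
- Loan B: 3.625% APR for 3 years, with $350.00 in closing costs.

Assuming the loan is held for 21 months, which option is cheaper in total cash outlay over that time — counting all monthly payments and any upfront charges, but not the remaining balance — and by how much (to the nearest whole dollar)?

Loan A by $26,848

Loan A: at 5.80% the monthly rate is 0.0048333, so the payment is 85,000 × 0.0048333 / (1 − 1.0048333^−84) = $1,233.59.
Loan B: at 3.625% the monthly rate is 0.0030208, so the payment is 85,000 × 0.0030208 / (1 − 1.0030208^−36) = $2,495.38.
Over 21 months: Loan A costs 21 × $1,233.59 = $25,905.39; Loan B costs 21 × $2,495.38 + $350.00 = $52,752.98.
Loan A is cheaper by $52,752.98 − $25,905.39 = $26,847.59.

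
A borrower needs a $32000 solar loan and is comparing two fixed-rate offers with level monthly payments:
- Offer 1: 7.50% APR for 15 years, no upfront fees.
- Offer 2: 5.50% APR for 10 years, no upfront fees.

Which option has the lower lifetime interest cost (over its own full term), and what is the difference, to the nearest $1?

Offer 1: at 7.50% the monthly rate is 0.0062500, so the payment is 32,000 × 0.0062500 / (1 − 1.0062500^−180) = $296.64.
Total interest on Offer 1 = 180 × $296.64 − $32,000 = $21,395.20.
Offer 2: at 5.50% the monthly rate is 0.0045833, so the payment is 32,000 × 0.0045833 / (1 − 1.0045833^−120) = $347.28.
Total interest on Offer 2 = 120 × $347.28 − $32,000 = $9,673.60.
Offer 2 is lower by $11,721.60.

Offer 2 by $11,722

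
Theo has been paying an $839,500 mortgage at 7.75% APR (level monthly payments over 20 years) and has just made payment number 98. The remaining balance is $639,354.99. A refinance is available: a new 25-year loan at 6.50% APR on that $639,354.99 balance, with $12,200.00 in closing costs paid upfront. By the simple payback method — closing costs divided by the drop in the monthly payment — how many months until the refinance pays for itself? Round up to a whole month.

5 months

Current payment = 839,500 × 7.75%/12 / (1 − (1+0.0064583)^−240) = $6,891.86.
Refinanced payment = 639,354.99 × 0.0054167 / (1 − (1+0.0054167)^−300) = $4,316.97.
Monthly savings = $6,891.86 − $4,316.97 = $2,574.89.
Break-even = $12,200.00 / $2,574.89 = 4.74 → 5 months.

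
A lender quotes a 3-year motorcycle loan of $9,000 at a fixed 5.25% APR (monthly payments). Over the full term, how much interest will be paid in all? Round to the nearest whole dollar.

Monthly rate = 5.25%/12 = 0.0043750; payment = 9,000 × 0.0043750 / (1 − (1+0.0043750)^−36) = $270.75.
Total paid = 36 × $270.75 = $9,747.00; interest = $9,747.00 − $9,000 = $747.00.

$747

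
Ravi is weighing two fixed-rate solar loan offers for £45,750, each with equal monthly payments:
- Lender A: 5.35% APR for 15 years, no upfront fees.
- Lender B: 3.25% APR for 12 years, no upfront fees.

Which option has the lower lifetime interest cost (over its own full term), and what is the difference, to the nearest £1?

Lender B by £11,322

Lender A: monthly rate = 5.35%/12 = 0.0044583; payment = 45,750 × 0.0044583 / (1 − (1+0.0044583)^−180) = £370.18.
Total interest on Lender A = 180 × £370.18 − £45,750 = £20,882.40.
Lender B: monthly rate = 3.25%/12 = 0.0027083; payment = 45,750 × 0.0027083 / (1 − (1+0.0027083)^−144) = £384.10.
Total interest on Lender B = 144 × £384.10 − £45,750 = £9,560.40.
Lender B is lower by £11,322.00.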